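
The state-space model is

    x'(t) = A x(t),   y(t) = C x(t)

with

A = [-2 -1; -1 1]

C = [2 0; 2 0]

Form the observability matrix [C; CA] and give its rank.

2

CA = [[-4, -2], [-4, -2]]
Observability matrix O = [C; CA] = [[2, 0], [2, 0], [-4, -2], [-4, -2]]
Take the 2×2 submatrix of O formed by rows 1, 3: [[2, 0], [-4, -2]]. Its determinant is 2·(-2) - 0·(-4) = -4 - 0 = -4 ≠ 0.
So rank(O) ≥ 2; since O has 2 columns, rank(O) = 2.
rank(O) = 2 = n, so the pair (A, C) is completely observable.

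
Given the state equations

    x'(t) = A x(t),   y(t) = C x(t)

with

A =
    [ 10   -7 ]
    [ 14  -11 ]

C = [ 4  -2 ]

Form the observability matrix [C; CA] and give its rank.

1

CA = [[12, -6]]
Observability matrix O = [C; CA] = [[4, -2], [12, -6]]
Every row of O is a scalar multiple of row 1 = [4, -2] (multipliers 1, 3), so the rows span a one-dimensional space.
O ≠ 0, hence rank(O) = 1.
rank(O) = 1 < n = 2, so the pair (A, C) is not completely observable.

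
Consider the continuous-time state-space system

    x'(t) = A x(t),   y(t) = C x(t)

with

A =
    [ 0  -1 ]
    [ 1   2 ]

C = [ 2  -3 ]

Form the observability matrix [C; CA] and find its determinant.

CA = [[-3, -8]]
Observability matrix O = [C; CA] = [[2, -3], [-3, -8]]
det(O) = 2·(-8) - (-3)·(-3) = -16 - 9 = -25
Since det(O) ≠ 0, rank(O) = 2 and the system is completely observable.

-25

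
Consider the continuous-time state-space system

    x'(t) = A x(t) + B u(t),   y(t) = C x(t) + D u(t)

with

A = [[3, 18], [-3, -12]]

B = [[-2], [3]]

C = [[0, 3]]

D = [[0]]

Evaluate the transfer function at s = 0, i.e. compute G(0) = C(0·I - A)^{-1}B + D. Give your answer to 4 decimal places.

-0.5000

G(0) = C(-A)^{-1}B + D = -C A^{-1} B + D.
det A = 18, so A^{-1} = (1/18)·adj(A) = [[-2/3, -1], [1/6, 1/6]]
A^{-1} B = [-5/3, 1/6]^T
C A^{-1} B = 1/2
G(0) = D - C A^{-1} B = 0 - (1/2) = -1/2 ≈ -0.5000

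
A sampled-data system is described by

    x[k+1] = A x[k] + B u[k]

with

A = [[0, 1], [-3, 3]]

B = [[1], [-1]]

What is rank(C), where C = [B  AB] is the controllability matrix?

2

AB = [[-1], [-6]]
Controllability matrix C = [B  AB] = [[1, -1], [-1, -6]]
det(C) = 1·(-6) - (-1)·(-1) = -6 - 1 = -7 ≠ 0, so rank(C) = 2.
rank(C) = 2 = n, so the pair (A, B) is completely controllable.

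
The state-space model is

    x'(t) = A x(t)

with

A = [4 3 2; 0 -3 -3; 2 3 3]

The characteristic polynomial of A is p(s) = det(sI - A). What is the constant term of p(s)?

Expand det(sI - A) for the 3×3 matrix.
p(s) = s^3 - 4s^2 - 4s + 6.
(Check: constant term = det(-A) = (-1)^3 det A = 6; coefficient of s^2 = -tr A = -4.)
The constant term is 6.

6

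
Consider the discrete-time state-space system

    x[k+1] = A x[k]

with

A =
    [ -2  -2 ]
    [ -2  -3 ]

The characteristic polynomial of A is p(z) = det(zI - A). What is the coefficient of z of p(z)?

For a 2×2 matrix, det(zI - A) = z^2 - (tr A)z + det A.
tr A = -5, det A = 2.
So p(z) = z^2 + 5z + 2.
The coefficient of z is 5.

5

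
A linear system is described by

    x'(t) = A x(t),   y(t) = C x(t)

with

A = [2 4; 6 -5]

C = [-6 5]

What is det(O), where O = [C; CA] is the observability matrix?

204

CA = [[18, -49]]
Observability matrix O = [C; CA] = [[-6, 5], [18, -49]]
det(O) = (-6)·(-49) - 5·18 = 294 - 90 = 204
Since det(O) ≠ 0, rank(O) = 2 and the system is completely observable.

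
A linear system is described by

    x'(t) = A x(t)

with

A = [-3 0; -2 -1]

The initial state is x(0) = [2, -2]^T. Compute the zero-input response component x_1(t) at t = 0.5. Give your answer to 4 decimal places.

0.4463

det(sI - A) = s^2 - (tr A)s + det A, with tr A = (-3) + (-1) = -4 and det A = (-3)·(-1) - 0·(-2) = 3 - 0 = 3.
So p(s) = det(sI - A) = s^2 + 4s + 3.
Factor s^2 + 4s + 3: two numbers with sum -4 and product 3 are -1 and -3, so s^2 + 4s + 3 = (s + 1)(s + 3).
Hence p(s) = (s + 1) (s + 3), with roots -3, -1.
The eigenvalues -3, -1 are distinct and real, so A is diagonalisable and x(t) = e^{At} x(0) = V diag(e^{λ_i t}) V^{-1} x(0), where the columns of V are the eigenvectors.
λ = -3: A - (-3)I = [[0, 0], [-2, 2]]. Row 2 gives (-2)·v1 + 2·v2 = 0, so take v_1 = [1, 1]^T.
λ = -1: A - (-1)I = [[-2, 0], [-2, 0]]. Row 1 gives (-2)·v1 + 0·v2 = 0, so take v_2 = [0, 1]^T.
V = [v_1 v_2] = [[1, 0], [1, 1]] has det V = 1, so V^{-1} = adj(V)/det V = [[1, 0], [-1, 1]].
Modal coordinates z(0) = V^{-1} x(0): 1·2 + 0·(-2) = 2; (-1)·2 + 1·(-2) = -4; so z(0) = [2, -4]^T.
x_1(t) = Σ_i (v_i)_1 · z_i(0) · e^{λ_i t} (row 1 of V times the modal terms).
x_1(0.5) = 1·2·e^{-3·0.5} + 0·(-4)·e^{-1·0.5} = 2·0.223130 + 0·0.606531 = 0.4463.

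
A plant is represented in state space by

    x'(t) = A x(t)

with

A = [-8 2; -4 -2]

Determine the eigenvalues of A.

-6, -4

det(sI - A) = s^2 - (tr A)s + det A, with tr A = (-8) + (-2) = -10 and det A = (-8)·(-2) - 2·(-4) = 16 - (-8) = 24.
So p(s) = det(sI - A) = s^2 + 10s + 24.
Factor s^2 + 10s + 24: two numbers with sum -10 and product 24 are -4 and -6, so s^2 + 10s + 24 = (s + 4)(s + 6).
Hence p(s) = (s + 4) (s + 6), with roots -6, -4.
All eigenvalues have negative real part, so the system is asymptotically stable.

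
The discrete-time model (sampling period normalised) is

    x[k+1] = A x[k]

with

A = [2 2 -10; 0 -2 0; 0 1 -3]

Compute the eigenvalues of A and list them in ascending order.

-3, -2, 2

det(zI - A) = z^3 - (tr A)z^2 + (M11 + M22 + M33)z - det A, where Mii is the 2×2 principal minor of A obtained by deleting row i and column i.
tr A = 2 + (-2) + (-3) = -3; M11 = (-2)·(-3) - 0·1 = 6 - 0 = 6; M22 = 2·(-3) - (-10)·0 = -6 - 0 = -6; M33 = 2·(-2) - 2·0 = -4 - 0 = -4; sum of minors = -4.
det A = 2·((-2)·(-3) - 0·1) - 2·(0·(-3) - 0·0) + (-10)·(0·1 - (-2)·0) = 2·6 - 2·0 + (-10)·0 = 12.
So p(z) = det(zI - A) = z^3 + 3z^2 - 4z - 12.
Rational-root test: any integer root divides -12. Testing small divisors, z = -2 works: p(-2) = -8 + 12 + 8 + (-12) = 0, so (z + 2) is a factor.
Dividing, p(z) = (z + 2)(z^2 + z - 6).
Factor z^2 + z - 6: two numbers with sum -1 and product -6 are 2 and -3, so z^2 + z - 6 = (z - 2)(z + 3).
Hence p(z) = (z - 2) (z + 2) (z + 3), with roots -3, -2, 2.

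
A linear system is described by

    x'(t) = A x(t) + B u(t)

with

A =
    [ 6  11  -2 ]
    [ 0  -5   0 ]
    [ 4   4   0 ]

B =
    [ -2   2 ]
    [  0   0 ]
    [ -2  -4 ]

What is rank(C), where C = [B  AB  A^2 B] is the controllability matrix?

2

AB = [[-8, 20], [0, 0], [-8, 8]]
A^2B = [[-32, 104], [0, 0], [-32, 80]]
Controllability matrix C = [B  AB  A^2B] = [[-2, 2, -8, 20, -32, 104], [0, 0, 0, 0, 0, 0], [-2, -4, -8, 8, -32, 80]]
Row 2 of C is identically zero, so rank(C) ≤ 2.
The 2×2 minor from rows 1, 3, columns 1, 2 is (-2)·(-4) - 2·(-2) = 8 - (-4) = 12 ≠ 0, so rank(C) = 2.
rank(C) = 2 < n = 3, so the pair (A, B) is not completely controllable.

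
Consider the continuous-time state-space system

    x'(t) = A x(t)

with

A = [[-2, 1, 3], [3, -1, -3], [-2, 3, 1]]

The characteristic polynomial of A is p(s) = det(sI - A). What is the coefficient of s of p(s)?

11

Expand det(sI - A) for the 3×3 matrix.
p(s) = s^3 + 2s^2 + 11s - 8.
(Check: constant term = det(-A) = (-1)^3 det A = -8; coefficient of s^2 = -tr A = 2.)
The coefficient of s is 11.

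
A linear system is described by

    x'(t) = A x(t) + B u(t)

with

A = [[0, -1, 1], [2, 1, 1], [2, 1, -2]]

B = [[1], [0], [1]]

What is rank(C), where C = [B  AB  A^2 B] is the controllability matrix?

3

AB = [[1], [3], [0]]
A^2B = [[-3], [5], [5]]
Controllability matrix C = [B  AB  A^2B] = [[1, 1, -3], [0, 3, 5], [1, 0, 5]]
det(C) = 1·(3·5 - 5·0) - 1·(0·5 - 5·1) + (-3)·(0·0 - 3·1) = 1·15 - 1·(-5) + (-3)·(-3) = 29 ≠ 0, so rank(C) = 3.
rank(C) = 3 = n, so the pair (A, B) is completely controllable.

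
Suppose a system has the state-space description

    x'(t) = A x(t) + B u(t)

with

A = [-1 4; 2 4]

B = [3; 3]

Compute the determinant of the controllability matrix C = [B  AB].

27

AB = [[9], [18]]
Controllability matrix C = [B  AB] = [[3, 9], [3, 18]]
det(C) = 3·18 - 9·3 = 54 - 27 = 27
Since det(C) ≠ 0, rank(C) = 2 and the system is completely controllable.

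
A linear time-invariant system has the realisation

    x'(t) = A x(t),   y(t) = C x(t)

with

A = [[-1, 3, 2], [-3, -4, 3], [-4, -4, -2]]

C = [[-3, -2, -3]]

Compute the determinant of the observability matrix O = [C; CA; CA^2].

-4050

CA = [[21, 11, -6]]
CA^2 = [[-30, 43, 87]]
Observability matrix O = [C; CA; CA^2] = [[-3, -2, -3], [21, 11, -6], [-30, 43, 87]]
Expanding along the first row, det(O) = (-3)·(11·87 - (-6)·43) - (-2)·(21·87 - (-6)·(-30)) + (-3)·(21·43 - 11·(-30)) = (-3)·1215 - (-2)·1647 + (-3)·1233 = -4050
Since det(O) ≠ 0, rank(O) = 3 and the system is completely observable.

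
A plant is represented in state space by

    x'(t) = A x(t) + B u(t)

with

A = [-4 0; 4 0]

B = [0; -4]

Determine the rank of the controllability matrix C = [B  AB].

AB = [[0], [0]]
Controllability matrix C = [B  AB] = [[0, 0], [-4, 0]]
Every column of C is a scalar multiple of column 1 = [0, -4] (multipliers 1, 0), so the columns span a one-dimensional space.
C ≠ 0, hence rank(C) = 1.
rank(C) = 1 < n = 2, so the pair (A, B) is not completely controllable.

1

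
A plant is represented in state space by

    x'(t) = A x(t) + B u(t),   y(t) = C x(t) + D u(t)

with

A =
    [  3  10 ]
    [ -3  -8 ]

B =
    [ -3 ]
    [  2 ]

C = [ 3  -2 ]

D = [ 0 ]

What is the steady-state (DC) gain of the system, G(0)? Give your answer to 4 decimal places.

-3.0000

G(0) = C(-A)^{-1}B + D = -C A^{-1} B + D.
det A = 6, so A^{-1} = (1/6)·adj(A) = [[-4/3, -5/3], [1/2, 1/2]]
A^{-1} B = [2/3, -1/2]^T
C A^{-1} B = 3
G(0) = D - C A^{-1} B = 0 - (3) = -3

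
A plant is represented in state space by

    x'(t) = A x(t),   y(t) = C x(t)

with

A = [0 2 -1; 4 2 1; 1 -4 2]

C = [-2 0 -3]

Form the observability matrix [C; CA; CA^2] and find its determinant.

CA = [[-3, 8, -4]]
CA^2 = [[28, 26, 3]]
Observability matrix O = [C; CA; CA^2] = [[-2, 0, -3], [-3, 8, -4], [28, 26, 3]]
Expanding along the first row, det(O) = (-2)·(8·3 - (-4)·26) - 0·((-3)·3 - (-4)·28) + (-3)·((-3)·26 - 8·28) = (-2)·128 - 0·103 + (-3)·(-302) = 650
Since det(O) ≠ 0, rank(O) = 3 and the system is completely observable.

650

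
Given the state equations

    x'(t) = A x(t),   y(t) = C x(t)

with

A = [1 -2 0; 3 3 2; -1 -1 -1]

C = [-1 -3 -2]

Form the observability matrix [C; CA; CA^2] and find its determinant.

136

CA = [[-8, -5, -4]]
CA^2 = [[-19, 5, -6]]
Observability matrix O = [C; CA; CA^2] = [[-1, -3, -2], [-8, -5, -4], [-19, 5, -6]]
Expanding along the first row, det(O) = (-1)·((-5)·(-6) - (-4)·5) - (-3)·((-8)·(-6) - (-4)·(-19)) + (-2)·((-8)·5 - (-5)·(-19)) = (-1)·50 - (-3)·(-28) + (-2)·(-135) = 136
Since det(O) ≠ 0, rank(O) = 3 and the system is completely observable.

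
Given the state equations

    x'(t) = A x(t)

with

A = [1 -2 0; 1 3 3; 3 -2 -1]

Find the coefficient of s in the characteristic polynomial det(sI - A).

7

Expand det(sI - A) for the 3×3 matrix.
p(s) = s^3 - 3s^2 + 7s + 17.
(Check: constant term = det(-A) = (-1)^3 det A = 17; coefficient of s^2 = -tr A = -3.)
The coefficient of s is 7.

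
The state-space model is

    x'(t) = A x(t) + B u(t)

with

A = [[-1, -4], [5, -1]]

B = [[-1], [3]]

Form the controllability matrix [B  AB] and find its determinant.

41

AB = [[-11], [-8]]
Controllability matrix C = [B  AB] = [[-1, -11], [3, -8]]
det(C) = (-1)·(-8) - (-11)·3 = 8 - (-33) = 41
Since det(C) ≠ 0, rank(C) = 2 and the system is completely controllable.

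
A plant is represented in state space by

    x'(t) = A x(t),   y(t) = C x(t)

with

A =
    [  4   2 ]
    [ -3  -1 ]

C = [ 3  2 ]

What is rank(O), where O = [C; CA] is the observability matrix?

1

CA = [[6, 4]]
Observability matrix O = [C; CA] = [[3, 2], [6, 4]]
Every row of O is a scalar multiple of row 1 = [3, 2] (multipliers 1, 2), so the rows span a one-dimensional space.
O ≠ 0, hence rank(O) = 1.
rank(O) = 1 < n = 2, so the pair (A, C) is not completely observable.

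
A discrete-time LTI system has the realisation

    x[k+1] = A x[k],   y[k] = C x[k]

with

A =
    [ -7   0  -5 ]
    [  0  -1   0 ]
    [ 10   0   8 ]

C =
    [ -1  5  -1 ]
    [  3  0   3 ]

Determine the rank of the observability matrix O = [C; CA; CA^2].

CA = [[-3, -5, -3], [9, 0, 9]]
CA^2 = [[-9, 5, -9], [27, 0, 27]]
Observability matrix O = [C; CA; CA^2] = [[-1, 5, -1], [3, 0, 3], [-3, -5, -3], [9, 0, 9], [-9, 5, -9], [27, 0, 27]]
The columns c1, c2, c3 of O are linearly dependent: -c1 + c3 = 0 (check each entry), so rank(O) ≤ 2.
The 2×2 minor from rows 1, 2, columns 1, 2 is (-1)·0 - 5·3 = 0 - 15 = -15 ≠ 0, so rank(O) = 2.
rank(O) = 2 < n = 3, so the pair (A, C) is not completely observable.

2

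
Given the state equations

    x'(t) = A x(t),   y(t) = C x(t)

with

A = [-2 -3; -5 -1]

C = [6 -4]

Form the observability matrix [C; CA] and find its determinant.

-52

CA = [[8, -14]]
Observability matrix O = [C; CA] = [[6, -4], [8, -14]]
det(O) = 6·(-14) - (-4)·8 = -84 - (-32) = -52
Since det(O) ≠ 0, rank(O) = 2 and the system is completely observable.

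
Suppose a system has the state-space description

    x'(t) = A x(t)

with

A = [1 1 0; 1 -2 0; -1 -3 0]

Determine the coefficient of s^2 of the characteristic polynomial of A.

1

Expand det(sI - A) for the 3×3 matrix.
p(s) = s^3 + s^2 - 3s.
(Check: constant term = det(-A) = (-1)^3 det A = 0; coefficient of s^2 = -tr A = 1.)
The coefficient of s^2 is 1.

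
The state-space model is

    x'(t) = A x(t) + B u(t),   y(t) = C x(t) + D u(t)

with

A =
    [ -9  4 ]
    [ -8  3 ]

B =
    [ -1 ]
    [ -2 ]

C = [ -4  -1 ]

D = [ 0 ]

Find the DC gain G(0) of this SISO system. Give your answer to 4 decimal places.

6.0000

G(0) = C(-A)^{-1}B + D = -C A^{-1} B + D.
det A = 5, so A^{-1} = (1/5)·adj(A) = [[3/5, -4/5], [8/5, -9/5]]
A^{-1} B = [1, 2]^T
C A^{-1} B = -6
G(0) = D - C A^{-1} B = 0 - (-6) = 6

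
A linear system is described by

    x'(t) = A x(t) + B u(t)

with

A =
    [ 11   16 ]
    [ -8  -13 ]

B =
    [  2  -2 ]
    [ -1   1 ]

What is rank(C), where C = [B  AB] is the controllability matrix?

AB = [[6, -6], [-3, 3]]
Controllability matrix C = [B  AB] = [[2, -2, 6, -6], [-1, 1, -3, 3]]
Every column of C is a scalar multiple of column 1 = [2, -1] (multipliers 1, -1, 3, -3), so the columns span a one-dimensional space.
C ≠ 0, hence rank(C) = 1.
rank(C) = 1 < n = 2, so the pair (A, B) is not completely controllable.

1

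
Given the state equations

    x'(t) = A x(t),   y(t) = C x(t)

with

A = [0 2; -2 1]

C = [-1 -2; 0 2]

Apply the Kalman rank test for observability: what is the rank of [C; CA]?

2

CA = [[4, -4], [-4, 2]]
Observability matrix O = [C; CA] = [[-1, -2], [0, 2], [4, -4], [-4, 2]]
Take the 2×2 submatrix of O formed by rows 1, 2: [[-1, -2], [0, 2]]. Its determinant is (-1)·2 - (-2)·0 = -2 - 0 = -2 ≠ 0.
So rank(O) ≥ 2; since O has 2 columns, rank(O) = 2.
rank(O) = 2 = n, so the pair (A, C) is completely observable.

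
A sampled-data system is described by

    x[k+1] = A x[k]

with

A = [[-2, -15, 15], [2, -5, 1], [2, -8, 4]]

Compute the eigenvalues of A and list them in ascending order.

-4, -2, 3

det(zI - A) = z^3 - (tr A)z^2 + (M11 + M22 + M33)z - det A, where Mii is the 2×2 principal minor of A obtained by deleting row i and column i.
tr A = (-2) + (-5) + 4 = -3; M11 = (-5)·4 - 1·(-8) = -20 - (-8) = -12; M22 = (-2)·4 - 15·2 = -8 - 30 = -38; M33 = (-2)·(-5) - (-15)·2 = 10 - (-30) = 40; sum of minors = -10.
det A = (-2)·((-5)·4 - 1·(-8)) - (-15)·(2·4 - 1·2) + 15·(2·(-8) - (-5)·2) = (-2)·(-12) - (-15)·6 + 15·(-6) = 24.
So p(z) = det(zI - A) = z^3 + 3z^2 - 10z - 24.
Rational-root test: any integer root divides -24. Testing small divisors, z = -2 works: p(-2) = -8 + 12 + 20 + (-24) = 0, so (z + 2) is a factor.
Dividing, p(z) = (z + 2)(z^2 + z - 12).
Factor z^2 + z - 12: two numbers with sum -1 and product -12 are 3 and -4, so z^2 + z - 12 = (z - 3)(z + 4).
Hence p(z) = (z - 3) (z + 2) (z + 4), with roots -4, -2, 3.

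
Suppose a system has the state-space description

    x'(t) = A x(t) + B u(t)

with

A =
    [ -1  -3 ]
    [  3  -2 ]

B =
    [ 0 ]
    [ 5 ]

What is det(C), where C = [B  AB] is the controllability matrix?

AB = [[-15], [-10]]
Controllability matrix C = [B  AB] = [[0, -15], [5, -10]]
det(C) = 0·(-10) - (-15)·5 = 0 - (-75) = 75
Since det(C) ≠ 0, rank(C) = 2 and the system is completely controllable.

75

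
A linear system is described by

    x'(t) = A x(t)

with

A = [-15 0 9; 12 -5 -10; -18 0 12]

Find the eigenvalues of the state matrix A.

det(sI - A) = s^3 - (tr A)s^2 + (M11 + M22 + M33)s - det A, where Mii is the 2×2 principal minor of A obtained by deleting row i and column i.
tr A = (-15) + (-5) + 12 = -8; M11 = (-5)·12 - (-10)·0 = -60 - 0 = -60; M22 = (-15)·12 - 9·(-18) = -180 - (-162) = -18; M33 = (-15)·(-5) - 0·12 = 75 - 0 = 75; sum of minors = -3.
det A = (-15)·((-5)·12 - (-10)·0) - 0·(12·12 - (-10)·(-18)) + 9·(12·0 - (-5)·(-18)) = (-15)·(-60) - 0·(-36) + 9·(-90) = 90.
So p(s) = det(sI - A) = s^3 + 8s^2 - 3s - 90.
Rational-root test: any integer root divides -90. Testing small divisors, s = 3 works: p(3) = 27 + 72 + (-9) + (-90) = 0, so (s - 3) is a factor.
Dividing, p(s) = (s - 3)(s^2 + 11s + 30).
Factor s^2 + 11s + 30: two numbers with sum -11 and product 30 are -5 and -6, so s^2 + 11s + 30 = (s + 5)(s + 6).
Hence p(s) = (s - 3) (s + 5) (s + 6), with roots -6, -5, 3.
At least one eigenvalue has non-negative real part, so the system is not asymptotically stable.

-6, -5, 3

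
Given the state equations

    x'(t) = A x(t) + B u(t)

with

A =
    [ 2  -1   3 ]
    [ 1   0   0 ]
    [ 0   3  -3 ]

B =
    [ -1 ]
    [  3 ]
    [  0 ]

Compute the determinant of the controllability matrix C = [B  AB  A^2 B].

-39

AB = [[-5], [-1], [9]]
A^2B = [[18], [-5], [-30]]
Controllability matrix C = [B  AB  A^2B] = [[-1, -5, 18], [3, -1, -5], [0, 9, -30]]
Expanding along the first row, det(C) = (-1)·((-1)·(-30) - (-5)·9) - (-5)·(3·(-30) - (-5)·0) + 18·(3·9 - (-1)·0) = (-1)·75 - (-5)·(-90) + 18·27 = -39
Since det(C) ≠ 0, rank(C) = 3 and the system is completely controllable.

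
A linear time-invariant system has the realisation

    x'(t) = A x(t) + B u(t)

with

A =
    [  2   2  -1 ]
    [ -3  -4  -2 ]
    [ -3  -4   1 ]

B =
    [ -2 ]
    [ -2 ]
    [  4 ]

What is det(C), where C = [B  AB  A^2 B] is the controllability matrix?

AB = [[-12], [6], [18]]
A^2B = [[-30], [-24], [30]]
Controllability matrix C = [B  AB  A^2B] = [[-2, -12, -30], [-2, 6, -24], [4, 18, 30]]
Expanding along the first row, det(C) = (-2)·(6·30 - (-24)·18) - (-12)·((-2)·30 - (-24)·4) + (-30)·((-2)·18 - 6·4) = (-2)·612 - (-12)·36 + (-30)·(-60) = 1008
Since det(C) ≠ 0, rank(C) = 3 and the system is completely controllable.

1008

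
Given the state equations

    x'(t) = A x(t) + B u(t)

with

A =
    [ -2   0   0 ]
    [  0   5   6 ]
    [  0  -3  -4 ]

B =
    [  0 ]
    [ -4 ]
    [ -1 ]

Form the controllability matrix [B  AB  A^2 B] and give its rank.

2

AB = [[0], [-26], [16]]
A^2B = [[0], [-34], [14]]
Controllability matrix C = [B  AB  A^2B] = [[0, 0, 0], [-4, -26, -34], [-1, 16, 14]]
Row 1 of C is identically zero, so rank(C) ≤ 2.
The 2×2 minor from rows 2, 3, columns 1, 2 is (-4)·16 - (-26)·(-1) = -64 - 26 = -90 ≠ 0, so rank(C) = 2.
rank(C) = 2 < n = 3, so the pair (A, B) is not completely controllable.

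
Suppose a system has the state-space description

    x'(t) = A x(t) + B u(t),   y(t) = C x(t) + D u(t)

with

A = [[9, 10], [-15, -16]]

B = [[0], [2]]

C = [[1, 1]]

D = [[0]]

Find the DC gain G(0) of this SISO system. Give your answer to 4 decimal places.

0.3333

G(0) = C(-A)^{-1}B + D = -C A^{-1} B + D.
det A = 6, so A^{-1} = (1/6)·adj(A) = [[-8/3, -5/3], [5/2, 3/2]]
A^{-1} B = [-10/3, 3]^T
C A^{-1} B = -1/3
G(0) = D - C A^{-1} B = 0 - (-1/3) = 1/3 ≈ 0.3333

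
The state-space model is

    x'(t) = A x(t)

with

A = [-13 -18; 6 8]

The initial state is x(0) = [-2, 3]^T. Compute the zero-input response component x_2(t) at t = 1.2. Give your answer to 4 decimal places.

2.3684

det(sI - A) = s^2 - (tr A)s + det A, with tr A = (-13) + 8 = -5 and det A = (-13)·8 - (-18)·6 = -104 - (-108) = 4.
So p(s) = det(sI - A) = s^2 + 5s + 4.
Factor s^2 + 5s + 4: two numbers with sum -5 and product 4 are -1 and -4, so s^2 + 5s + 4 = (s + 1)(s + 4).
Hence p(s) = (s + 1) (s + 4), with roots -4, -1.
The eigenvalues -4, -1 are distinct and real, so A is diagonalisable and x(t) = e^{At} x(0) = V diag(e^{λ_i t}) V^{-1} x(0), where the columns of V are the eigenvectors.
λ = -4: A - (-4)I = [[-9, -18], [6, 12]]. Row 1 gives (-9)·v1 + (-18)·v2 = 0, so take v_1 = [2, -1]^T.
λ = -1: A - (-1)I = [[-12, -18], [6, 9]]. Row 1 gives (-12)·v1 + (-18)·v2 = 0, so take v_2 = [3, -2]^T.
V = [v_1 v_2] = [[2, 3], [-1, -2]] has det V = -1, so V^{-1} = adj(V)/det V = [[2, 3], [-1, -2]].
Modal coordinates z(0) = V^{-1} x(0): 2·(-2) + 3·3 = 5; (-1)·(-2) + (-2)·3 = -4; so z(0) = [5, -4]^T.
x_2(t) = Σ_i (v_i)_2 · z_i(0) · e^{λ_i t} (row 2 of V times the modal terms).
x_2(1.2) = (-1)·5·e^{-4·1.2} + (-2)·(-4)·e^{-1·1.2} = (-5)·0.008230 + 8·0.301194 = 2.3684.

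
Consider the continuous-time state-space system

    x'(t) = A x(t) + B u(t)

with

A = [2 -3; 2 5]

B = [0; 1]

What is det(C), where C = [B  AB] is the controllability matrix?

3

AB = [[-3], [5]]
Controllability matrix C = [B  AB] = [[0, -3], [1, 5]]
det(C) = 0·5 - (-3)·1 = 0 - (-3) = 3
Since det(C) ≠ 0, rank(C) = 2 and the system is completely controllable.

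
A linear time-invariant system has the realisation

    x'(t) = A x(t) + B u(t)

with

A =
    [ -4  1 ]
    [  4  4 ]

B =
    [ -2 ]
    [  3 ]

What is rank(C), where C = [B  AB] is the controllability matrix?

AB = [[11], [4]]
Controllability matrix C = [B  AB] = [[-2, 11], [3, 4]]
det(C) = (-2)·4 - 11·3 = -8 - 33 = -41 ≠ 0, so rank(C) = 2.
rank(C) = 2 = n, so the pair (A, B) is completely controllable.

2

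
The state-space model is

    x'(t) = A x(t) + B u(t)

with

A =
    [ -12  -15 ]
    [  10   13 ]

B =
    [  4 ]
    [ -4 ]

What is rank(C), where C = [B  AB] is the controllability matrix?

1

AB = [[12], [-12]]
Controllability matrix C = [B  AB] = [[4, 12], [-4, -12]]
Every column of C is a scalar multiple of column 1 = [4, -4] (multipliers 1, 3), so the columns span a one-dimensional space.
C ≠ 0, hence rank(C) = 1.
rank(C) = 1 < n = 2, so the pair (A, B) is not completely controllable.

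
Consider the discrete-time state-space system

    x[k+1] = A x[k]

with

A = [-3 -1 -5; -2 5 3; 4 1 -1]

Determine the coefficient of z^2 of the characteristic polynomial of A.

Expand det(zI - A) for the 3×3 matrix.
p(z) = z^3 - z^2 - 2z - 124.
(Check: constant term = det(-A) = (-1)^3 det A = -124; coefficient of z^2 = -tr A = -1.)
The coefficient of z^2 is -1.

-1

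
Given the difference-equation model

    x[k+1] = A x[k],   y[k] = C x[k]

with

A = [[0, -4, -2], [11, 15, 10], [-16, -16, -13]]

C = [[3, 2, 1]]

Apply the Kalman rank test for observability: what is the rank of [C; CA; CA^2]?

CA = [[6, 2, 1]]
CA^2 = [[6, -10, -5]]
Observability matrix O = [C; CA; CA^2] = [[3, 2, 1], [6, 2, 1], [6, -10, -5]]
The columns c1, c2, c3 of O are linearly dependent: -c2 + 2·c3 = 0 (check each entry), so rank(O) ≤ 2.
The 2×2 minor from rows 1, 2, columns 1, 2 is 3·2 - 2·6 = 6 - 12 = -6 ≠ 0, so rank(O) = 2.
rank(O) = 2 < n = 3, so the pair (A, C) is not completely observable.

2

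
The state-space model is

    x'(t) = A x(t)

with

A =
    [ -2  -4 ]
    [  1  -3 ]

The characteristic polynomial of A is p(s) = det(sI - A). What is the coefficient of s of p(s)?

5

For a 2×2 matrix, det(sI - A) = s^2 - (tr A)s + det A.
tr A = -5, det A = 10.
So p(s) = s^2 + 5s + 10.
The coefficient of s is 5.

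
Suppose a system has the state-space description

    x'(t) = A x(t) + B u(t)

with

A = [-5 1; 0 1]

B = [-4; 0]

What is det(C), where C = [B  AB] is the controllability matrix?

AB = [[20], [0]]
Controllability matrix C = [B  AB] = [[-4, 20], [0, 0]]
det(C) = (-4)·0 - 20·0 = 0 - 0 = 0
Since det(C) = 0, rank(C) < 2 and the system is not completely controllable.

0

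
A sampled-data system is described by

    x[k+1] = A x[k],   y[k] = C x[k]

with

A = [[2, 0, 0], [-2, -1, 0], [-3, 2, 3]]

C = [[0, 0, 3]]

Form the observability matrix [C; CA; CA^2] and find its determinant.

702

CA = [[-9, 6, 9]]
CA^2 = [[-57, 12, 27]]
Observability matrix O = [C; CA; CA^2] = [[0, 0, 3], [-9, 6, 9], [-57, 12, 27]]
Expanding along the first row, det(O) = 0·(6·27 - 9·12) - 0·((-9)·27 - 9·(-57)) + 3·((-9)·12 - 6·(-57)) = 0·54 - 0·270 + 3·234 = 702
Since det(O) ≠ 0, rank(O) = 3 and the system is completely observable.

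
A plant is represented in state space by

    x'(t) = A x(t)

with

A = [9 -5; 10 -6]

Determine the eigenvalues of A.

-1, 4

det(sI - A) = s^2 - (tr A)s + det A, with tr A = 9 + (-6) = 3 and det A = 9·(-6) - (-5)·10 = -54 - (-50) = -4.
So p(s) = det(sI - A) = s^2 - 3s - 4.
Factor s^2 - 3s - 4: two numbers with sum 3 and product -4 are 4 and -1, so s^2 - 3s - 4 = (s - 4)(s + 1).
Hence p(s) = (s - 4) (s + 1), with roots -1, 4.
At least one eigenvalue has non-negative real part, so the system is not asymptotically stable.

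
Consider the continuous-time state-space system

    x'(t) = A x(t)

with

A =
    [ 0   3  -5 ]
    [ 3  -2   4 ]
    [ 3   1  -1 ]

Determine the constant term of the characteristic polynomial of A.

0

Expand det(sI - A) for the 3×3 matrix.
p(s) = s^3 + 3s^2 + 4s.
(Check: constant term = det(-A) = (-1)^3 det A = 0; coefficient of s^2 = -tr A = 3.)
The constant term is 0.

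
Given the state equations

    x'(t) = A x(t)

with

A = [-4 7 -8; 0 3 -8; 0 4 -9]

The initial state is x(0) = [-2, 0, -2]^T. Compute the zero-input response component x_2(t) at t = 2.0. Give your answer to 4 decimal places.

0.5412

det(sI - A) = s^3 - (tr A)s^2 + (M11 + M22 + M33)s - det A, where Mii is the 2×2 principal minor of A obtained by deleting row i and column i.
tr A = (-4) + 3 + (-9) = -10; M11 = 3·(-9) - (-8)·4 = -27 - (-32) = 5; M22 = (-4)·(-9) - (-8)·0 = 36 - 0 = 36; M33 = (-4)·3 - 7·0 = -12 - 0 = -12; sum of minors = 29.
det A = (-4)·(3·(-9) - (-8)·4) - 7·(0·(-9) - (-8)·0) + (-8)·(0·4 - 3·0) = (-4)·5 - 7·0 + (-8)·0 = -20.
So p(s) = det(sI - A) = s^3 + 10s^2 + 29s + 20.
Rational-root test: any integer root divides 20. Testing small divisors, s = -1 works: p(-1) = -1 + 10 + (-29) + 20 = 0, so (s + 1) is a factor.
Dividing, p(s) = (s + 1)(s^2 + 9s + 20).
Factor s^2 + 9s + 20: two numbers with sum -9 and product 20 are -4 and -5, so s^2 + 9s + 20 = (s + 4)(s + 5).
Hence p(s) = (s + 1) (s + 4) (s + 5), with roots -5, -4, -1.
The eigenvalues -5, -4, -1 are distinct and real, so A is diagonalisable and x(t) = e^{At} x(0) = V diag(e^{λ_i t}) V^{-1} x(0), where the columns of V are the eigenvectors.
λ = -5: A - (-5)I = [[1, 7, -8], [0, 8, -8], [0, 4, -4]]. v must be orthogonal to every row; (row 1) × (row 2) = [8, 8, 8], so take v_1 = [-1, -1, -1]^T.
λ = -4: A - (-4)I = [[0, 7, -8], [0, 7, -8], [0, 4, -5]]. v must be orthogonal to every row; (row 1) × (row 3) = [-3, 0, 0], so take v_2 = [1, 0, 0]^T.
λ = -1: A - (-1)I = [[-3, 7, -8], [0, 4, -8], [0, 4, -8]]. v must be orthogonal to every row; (row 1) × (row 2) = [-24, -24, -12], so take v_3 = [2, 2, 1]^T.
V = [v_1 v_2 v_3] = [[-1, 1, 2], [-1, 0, 2], [-1, 0, 1]] has det V = -1, so V^{-1} = adj(V)/det V = [[0, 1, -2], [1, -1, 0], [0, 1, -1]].
Modal coordinates z(0) = V^{-1} x(0): 0·(-2) + 1·0 + (-2)·(-2) = 4; 1·(-2) + (-1)·0 + 0·(-2) = -2; 0·(-2) + 1·0 + (-1)·(-2) = 2; so z(0) = [4, -2, 2]^T.
x_2(t) = Σ_i (v_i)_2 · z_i(0) · e^{λ_i t} (row 2 of V times the modal terms).
x_2(2.0) = (-1)·4·e^{-5·2.0} + 0·(-2)·e^{-4·2.0} + 2·2·e^{-1·2.0} = (-4)·0.000045 + 0·0.000335 + 4·0.135335 = 0.5412.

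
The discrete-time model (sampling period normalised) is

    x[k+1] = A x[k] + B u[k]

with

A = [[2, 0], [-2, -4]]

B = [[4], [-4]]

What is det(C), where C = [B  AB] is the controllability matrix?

64

AB = [[8], [8]]
Controllability matrix C = [B  AB] = [[4, 8], [-4, 8]]
det(C) = 4·8 - 8·(-4) = 32 - (-32) = 64
Since det(C) ≠ 0, rank(C) = 2 and the system is completely controllable.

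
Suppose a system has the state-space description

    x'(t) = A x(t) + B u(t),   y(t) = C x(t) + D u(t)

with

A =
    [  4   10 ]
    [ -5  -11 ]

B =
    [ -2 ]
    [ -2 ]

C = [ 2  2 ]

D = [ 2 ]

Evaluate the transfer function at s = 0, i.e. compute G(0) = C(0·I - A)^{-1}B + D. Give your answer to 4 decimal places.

-6.0000

G(0) = C(-A)^{-1}B + D = -C A^{-1} B + D.
det A = 6, so A^{-1} = (1/6)·adj(A) = [[-11/6, -5/3], [5/6, 2/3]]
A^{-1} B = [7, -3]^T
C A^{-1} B = 8
G(0) = D - C A^{-1} B = 2 - (8) = -6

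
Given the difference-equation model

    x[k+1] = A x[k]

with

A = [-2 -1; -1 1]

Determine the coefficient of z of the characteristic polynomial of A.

1

For a 2×2 matrix, det(zI - A) = z^2 - (tr A)z + det A.
tr A = -1, det A = -3.
So p(z) = z^2 + z - 3.
The coefficient of z is 1.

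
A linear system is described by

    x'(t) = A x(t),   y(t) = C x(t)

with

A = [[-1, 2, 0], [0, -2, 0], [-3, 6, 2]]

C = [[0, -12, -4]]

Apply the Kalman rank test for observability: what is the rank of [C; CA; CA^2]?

2

CA = [[12, 0, -8]]
CA^2 = [[12, -24, -16]]
Observability matrix O = [C; CA; CA^2] = [[0, -12, -4], [12, 0, -8], [12, -24, -16]]
The columns c1, c2, c3 of O are linearly dependent: 2·c1 - c2 + 3·c3 = 0 (check each entry), so rank(O) ≤ 2.
The 2×2 minor from rows 1, 2, columns 1, 2 is 0·0 - (-12)·12 = 0 - (-144) = 144 ≠ 0, so rank(O) = 2.
rank(O) = 2 < n = 3, so the pair (A, C) is not completely observable.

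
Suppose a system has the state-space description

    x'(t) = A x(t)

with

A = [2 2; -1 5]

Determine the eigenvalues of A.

3, 4

det(sI - A) = s^2 - (tr A)s + det A, with tr A = 2 + 5 = 7 and det A = 2·5 - 2·(-1) = 10 - (-2) = 12.
So p(s) = det(sI - A) = s^2 - 7s + 12.
Factor s^2 - 7s + 12: two numbers with sum 7 and product 12 are 4 and 3, so s^2 - 7s + 12 = (s - 4)(s - 3).
Hence p(s) = (s - 4) (s - 3), with roots 3, 4.
At least one eigenvalue has non-negative real part, so the system is not asymptotically stable.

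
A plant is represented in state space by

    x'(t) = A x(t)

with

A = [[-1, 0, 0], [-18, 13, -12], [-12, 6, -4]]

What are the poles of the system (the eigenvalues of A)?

det(sI - A) = s^3 - (tr A)s^2 + (M11 + M22 + M33)s - det A, where Mii is the 2×2 principal minor of A obtained by deleting row i and column i.
tr A = (-1) + 13 + (-4) = 8; M11 = 13·(-4) - (-12)·6 = -52 - (-72) = 20; M22 = (-1)·(-4) - 0·(-12) = 4 - 0 = 4; M33 = (-1)·13 - 0·(-18) = -13 - 0 = -13; sum of minors = 11.
det A = (-1)·(13·(-4) - (-12)·6) - 0·((-18)·(-4) - (-12)·(-12)) + 0·((-18)·6 - 13·(-12)) = (-1)·20 - 0·(-72) + 0·48 = -20.
So p(s) = det(sI - A) = s^3 - 8s^2 + 11s + 20.
Rational-root test: any integer root divides 20. Testing small divisors, s = -1 works: p(-1) = -1 + (-8) + (-11) + 20 = 0, so (s + 1) is a factor.
Dividing, p(s) = (s + 1)(s^2 - 9s + 20).
Factor s^2 - 9s + 20: two numbers with sum 9 and product 20 are 5 and 4, so s^2 - 9s + 20 = (s - 5)(s - 4).
Hence p(s) = (s - 5) (s - 4) (s + 1), with roots -1, 4, 5.
At least one eigenvalue has non-negative real part, so the system is not asymptotically stable.

-1, 4, 5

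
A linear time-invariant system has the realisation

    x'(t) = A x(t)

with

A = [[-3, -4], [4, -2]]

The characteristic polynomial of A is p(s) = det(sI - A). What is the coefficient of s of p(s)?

For a 2×2 matrix, det(sI - A) = s^2 - (tr A)s + det A.
tr A = -5, det A = 22.
So p(s) = s^2 + 5s + 22.
The coefficient of s is 5.

5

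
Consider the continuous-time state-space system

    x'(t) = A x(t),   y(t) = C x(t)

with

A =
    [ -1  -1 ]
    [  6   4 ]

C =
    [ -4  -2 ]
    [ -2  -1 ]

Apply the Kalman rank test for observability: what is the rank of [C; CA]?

CA = [[-8, -4], [-4, -2]]
Observability matrix O = [C; CA] = [[-4, -2], [-2, -1], [-8, -4], [-4, -2]]
Every row of O is a scalar multiple of row 1 = [-4, -2] (multipliers 1, 1/2, 2, 1), so the rows span a one-dimensional space.
O ≠ 0, hence rank(O) = 1.
rank(O) = 1 < n = 2, so the pair (A, C) is not completely observable.

1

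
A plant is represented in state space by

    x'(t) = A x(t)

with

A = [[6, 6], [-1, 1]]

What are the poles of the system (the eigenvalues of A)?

det(sI - A) = s^2 - (tr A)s + det A, with tr A = 6 + 1 = 7 and det A = 6·1 - 6·(-1) = 6 - (-6) = 12.
So p(s) = det(sI - A) = s^2 - 7s + 12.
Factor s^2 - 7s + 12: two numbers with sum 7 and product 12 are 4 and 3, so s^2 - 7s + 12 = (s - 4)(s - 3).
Hence p(s) = (s - 4) (s - 3), with roots 3, 4.
At least one eigenvalue has non-negative real part, so the system is not asymptotically stable.

3, 4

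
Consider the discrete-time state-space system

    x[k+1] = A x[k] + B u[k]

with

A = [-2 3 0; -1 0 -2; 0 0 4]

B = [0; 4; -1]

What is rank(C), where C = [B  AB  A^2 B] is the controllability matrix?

AB = [[12], [2], [-4]]
A^2B = [[-18], [-4], [-16]]
Controllability matrix C = [B  AB  A^2B] = [[0, 12, -18], [4, 2, -4], [-1, -4, -16]]
det(C) = 0·(2·(-16) - (-4)·(-4)) - 12·(4·(-16) - (-4)·(-1)) + (-18)·(4·(-4) - 2·(-1)) = 0·(-48) - 12·(-68) + (-18)·(-14) = 1068 ≠ 0, so rank(C) = 3.
rank(C) = 3 = n, so the pair (A, B) is completely controllable.

3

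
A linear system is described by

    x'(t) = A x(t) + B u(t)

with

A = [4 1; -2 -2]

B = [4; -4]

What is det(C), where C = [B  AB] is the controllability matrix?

48

AB = [[12], [0]]
Controllability matrix C = [B  AB] = [[4, 12], [-4, 0]]
det(C) = 4·0 - 12·(-4) = 0 - (-48) = 48
Since det(C) ≠ 0, rank(C) = 2 and the system is completely controllable.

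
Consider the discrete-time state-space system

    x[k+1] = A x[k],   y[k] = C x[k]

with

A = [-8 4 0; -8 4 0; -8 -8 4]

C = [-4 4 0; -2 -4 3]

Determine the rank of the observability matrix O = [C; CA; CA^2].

2

CA = [[0, 0, 0], [24, -48, 12]]
CA^2 = [[0, 0, 0], [96, -192, 48]]
Observability matrix O = [C; CA; CA^2] = [[-4, 4, 0], [-2, -4, 3], [0, 0, 0], [24, -48, 12], [0, 0, 0], [96, -192, 48]]
The columns c1, c2, c3 of O are linearly dependent: c1 + c2 + 2·c3 = 0 (check each entry), so rank(O) ≤ 2.
The 2×2 minor from rows 1, 2, columns 1, 2 is (-4)·(-4) - 4·(-2) = 16 - (-8) = 24 ≠ 0, so rank(O) = 2.
rank(O) = 2 < n = 3, so the pair (A, C) is not completely observable.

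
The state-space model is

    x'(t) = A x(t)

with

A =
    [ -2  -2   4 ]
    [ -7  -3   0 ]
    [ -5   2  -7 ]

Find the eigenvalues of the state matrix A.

-5, -4, -3

det(sI - A) = s^3 - (tr A)s^2 + (M11 + M22 + M33)s - det A, where Mii is the 2×2 principal minor of A obtained by deleting row i and column i.
tr A = (-2) + (-3) + (-7) = -12; M11 = (-3)·(-7) - 0·2 = 21 - 0 = 21; M22 = (-2)·(-7) - 4·(-5) = 14 - (-20) = 34; M33 = (-2)·(-3) - (-2)·(-7) = 6 - 14 = -8; sum of minors = 47.
det A = (-2)·((-3)·(-7) - 0·2) - (-2)·((-7)·(-7) - 0·(-5)) + 4·((-7)·2 - (-3)·(-5)) = (-2)·21 - (-2)·49 + 4·(-29) = -60.
So p(s) = det(sI - A) = s^3 + 12s^2 + 47s + 60.
Rational-root test: any integer root divides 60. Testing small divisors, s = -3 works: p(-3) = -27 + 108 + (-141) + 60 = 0, so (s + 3) is a factor.
Dividing, p(s) = (s + 3)(s^2 + 9s + 20).
Factor s^2 + 9s + 20: two numbers with sum -9 and product 20 are -4 and -5, so s^2 + 9s + 20 = (s + 4)(s + 5).
Hence p(s) = (s + 3) (s + 4) (s + 5), with roots -5, -4, -3.
All eigenvalues have negative real part, so the system is asymptotically stable.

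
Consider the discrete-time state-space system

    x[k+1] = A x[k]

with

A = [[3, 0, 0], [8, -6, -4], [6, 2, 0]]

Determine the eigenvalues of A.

det(zI - A) = z^3 - (tr A)z^2 + (M11 + M22 + M33)z - det A, where Mii is the 2×2 principal minor of A obtained by deleting row i and column i.
tr A = 3 + (-6) + 0 = -3; M11 = (-6)·0 - (-4)·2 = 0 - (-8) = 8; M22 = 3·0 - 0·6 = 0 - 0 = 0; M33 = 3·(-6) - 0·8 = -18 - 0 = -18; sum of minors = -10.
det A = 3·((-6)·0 - (-4)·2) - 0·(8·0 - (-4)·6) + 0·(8·2 - (-6)·6) = 3·8 - 0·24 + 0·52 = 24.
So p(z) = det(zI - A) = z^3 + 3z^2 - 10z - 24.
Rational-root test: any integer root divides -24. Testing small divisors, z = -2 works: p(-2) = -8 + 12 + 20 + (-24) = 0, so (z + 2) is a factor.
Dividing, p(z) = (z + 2)(z^2 + z - 12).
Factor z^2 + z - 12: two numbers with sum -1 and product -12 are 3 and -4, so z^2 + z - 12 = (z - 3)(z + 4).
Hence p(z) = (z - 3) (z + 2) (z + 4), with roots -4, -2, 3.

-4, -2, 3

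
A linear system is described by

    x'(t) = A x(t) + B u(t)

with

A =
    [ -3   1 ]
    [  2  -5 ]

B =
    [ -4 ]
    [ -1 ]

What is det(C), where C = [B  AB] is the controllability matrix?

23

AB = [[11], [-3]]
Controllability matrix C = [B  AB] = [[-4, 11], [-1, -3]]
det(C) = (-4)·(-3) - 11·(-1) = 12 - (-11) = 23
Since det(C) ≠ 0, rank(C) = 2 and the system is completely controllable.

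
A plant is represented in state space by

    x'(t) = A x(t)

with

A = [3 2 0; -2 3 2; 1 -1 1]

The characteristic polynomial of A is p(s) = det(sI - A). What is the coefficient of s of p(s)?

Expand det(sI - A) for the 3×3 matrix.
p(s) = s^3 - 7s^2 + 21s - 23.
(Check: constant term = det(-A) = (-1)^3 det A = -23; coefficient of s^2 = -tr A = -7.)
The coefficient of s is 21.

21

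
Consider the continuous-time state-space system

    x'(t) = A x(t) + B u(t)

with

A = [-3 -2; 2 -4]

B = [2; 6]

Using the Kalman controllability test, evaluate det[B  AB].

AB = [[-18], [-20]]
Controllability matrix C = [B  AB] = [[2, -18], [6, -20]]
det(C) = 2·(-20) - (-18)·6 = -40 - (-108) = 68
Since det(C) ≠ 0, rank(C) = 2 and the system is completely controllable.

68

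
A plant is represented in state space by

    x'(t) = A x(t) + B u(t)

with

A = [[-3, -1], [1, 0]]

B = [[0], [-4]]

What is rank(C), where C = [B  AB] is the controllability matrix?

AB = [[4], [0]]
Controllability matrix C = [B  AB] = [[0, 4], [-4, 0]]
det(C) = 0·0 - 4·(-4) = 0 - (-16) = 16 ≠ 0, so rank(C) = 2.
rank(C) = 2 = n, so the pair (A, B) is completely controllable.

2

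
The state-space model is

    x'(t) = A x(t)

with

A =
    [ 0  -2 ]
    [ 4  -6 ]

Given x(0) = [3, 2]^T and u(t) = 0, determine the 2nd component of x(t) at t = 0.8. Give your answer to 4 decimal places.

det(sI - A) = s^2 - (tr A)s + det A, with tr A = 0 + (-6) = -6 and det A = 0·(-6) - (-2)·4 = 0 - (-8) = 8.
So p(s) = det(sI - A) = s^2 + 6s + 8.
Factor s^2 + 6s + 8: two numbers with sum -6 and product 8 are -2 and -4, so s^2 + 6s + 8 = (s + 2)(s + 4).
Hence p(s) = (s + 2) (s + 4), with roots -4, -2.
The eigenvalues -4, -2 are distinct and real, so A is diagonalisable and x(t) = e^{At} x(0) = V diag(e^{λ_i t}) V^{-1} x(0), where the columns of V are the eigenvectors.
λ = -4: A - (-4)I = [[4, -2], [4, -2]]. Row 1 gives 4·v1 + (-2)·v2 = 0, so take v_1 = [-1, -2]^T.
λ = -2: A - (-2)I = [[2, -2], [4, -4]]. Row 1 gives 2·v1 + (-2)·v2 = 0, so take v_2 = [1, 1]^T.
V = [v_1 v_2] = [[-1, 1], [-2, 1]] has det V = 1, so V^{-1} = adj(V)/det V = [[1, -1], [2, -1]].
Modal coordinates z(0) = V^{-1} x(0): 1·3 + (-1)·2 = 1; 2·3 + (-1)·2 = 4; so z(0) = [1, 4]^T.
x_2(t) = Σ_i (v_i)_2 · z_i(0) · e^{λ_i t} (row 2 of V times the modal terms).
x_2(0.8) = (-2)·1·e^{-4·0.8} + 1·4·e^{-2·0.8} = (-2)·0.040762 + 4·0.201897 = 0.7261.

0.7261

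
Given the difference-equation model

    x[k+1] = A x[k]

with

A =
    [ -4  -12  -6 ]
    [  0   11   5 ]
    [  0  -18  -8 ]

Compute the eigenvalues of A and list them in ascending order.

det(zI - A) = z^3 - (tr A)z^2 + (M11 + M22 + M33)z - det A, where Mii is the 2×2 principal minor of A obtained by deleting row i and column i.
tr A = (-4) + 11 + (-8) = -1; M11 = 11·(-8) - 5·(-18) = -88 - (-90) = 2; M22 = (-4)·(-8) - (-6)·0 = 32 - 0 = 32; M33 = (-4)·11 - (-12)·0 = -44 - 0 = -44; sum of minors = -10.
det A = (-4)·(11·(-8) - 5·(-18)) - (-12)·(0·(-8) - 5·0) + (-6)·(0·(-18) - 11·0) = (-4)·2 - (-12)·0 + (-6)·0 = -8.
So p(z) = det(zI - A) = z^3 + z^2 - 10z + 8.
Rational-root test: any integer root divides 8. Testing small divisors, z = 1 works: p(1) = 1 + 1 + (-10) + 8 = 0, so (z - 1) is a factor.
Dividing, p(z) = (z - 1)(z^2 + 2z - 8).
Factor z^2 + 2z - 8: two numbers with sum -2 and product -8 are 2 and -4, so z^2 + 2z - 8 = (z - 2)(z + 4).
Hence p(z) = (z - 2) (z - 1) (z + 4), with roots -4, 1, 2.

-4, 1, 2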